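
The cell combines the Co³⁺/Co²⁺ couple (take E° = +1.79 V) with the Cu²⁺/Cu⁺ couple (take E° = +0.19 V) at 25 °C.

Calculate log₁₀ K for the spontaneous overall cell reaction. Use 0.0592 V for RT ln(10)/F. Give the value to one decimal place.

27.0

Cathode: Co³⁺/Co²⁺; anode: Cu²⁺/Cu⁺. E°cell = +1.60 V, n = 1.
log K = nE°cell / 0.0592 = (1)(+1.60) / 0.0592 = 27.0.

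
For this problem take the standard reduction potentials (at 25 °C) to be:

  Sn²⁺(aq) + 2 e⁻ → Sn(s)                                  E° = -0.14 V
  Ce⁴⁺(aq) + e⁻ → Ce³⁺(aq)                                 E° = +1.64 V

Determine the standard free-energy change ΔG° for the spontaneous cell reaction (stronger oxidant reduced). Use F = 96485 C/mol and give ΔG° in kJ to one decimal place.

Ce⁴⁺/Ce³⁺ (E° = +1.64 V) is the cathode; Sn²⁺/Sn (E° = -0.14 V) is the anode, so E°cell = +1.78 V.
Balancing electrons gives n = 2 (lcm of 1 and 2).
ΔG° = −nFE° = −(2)(96485)(+1.78) = -343,487 J = -343.5 kJ.

-343.5 kJ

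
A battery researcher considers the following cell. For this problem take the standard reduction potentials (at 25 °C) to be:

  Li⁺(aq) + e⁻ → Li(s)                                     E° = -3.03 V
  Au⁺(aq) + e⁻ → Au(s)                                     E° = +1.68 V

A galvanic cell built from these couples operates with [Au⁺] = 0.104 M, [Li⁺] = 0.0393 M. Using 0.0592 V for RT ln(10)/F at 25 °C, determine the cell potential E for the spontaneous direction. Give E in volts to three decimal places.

+4.735 V

Au⁺/Au is the cathode (higher E°), Li⁺/Li the anode: E°cell = +1.68 − (-3.03) = +4.71 V, n = 1.
Overall: Au⁺(aq) + Li(s) → Au(s) + Li⁺(aq)
Q = [Li⁺] / ([Au⁺]); log Q = -0.423.
E = E° − (0.0592/n) log Q = +4.71 − (0.0592/1)(-0.423) = +4.735 V.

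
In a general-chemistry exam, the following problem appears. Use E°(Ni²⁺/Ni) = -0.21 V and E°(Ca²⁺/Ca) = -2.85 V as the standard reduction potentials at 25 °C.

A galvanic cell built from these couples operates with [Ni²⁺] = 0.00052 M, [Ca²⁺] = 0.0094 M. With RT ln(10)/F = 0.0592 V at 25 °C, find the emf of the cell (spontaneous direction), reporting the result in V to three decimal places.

Ni²⁺/Ni is the cathode (higher E°), Ca²⁺/Ca the anode: E°cell = -0.21 − (-2.85) = +2.64 V, n = 2.
Overall: Ni²⁺(aq) + Ca(s) → Ni(s) + Ca²⁺(aq)
Q = [Ca²⁺] / ([Ni²⁺]); log Q = 1.257.
E = E° − (0.0592/n) log Q = +2.64 − (0.0592/2)(1.257) = +2.603 V.

+2.603 V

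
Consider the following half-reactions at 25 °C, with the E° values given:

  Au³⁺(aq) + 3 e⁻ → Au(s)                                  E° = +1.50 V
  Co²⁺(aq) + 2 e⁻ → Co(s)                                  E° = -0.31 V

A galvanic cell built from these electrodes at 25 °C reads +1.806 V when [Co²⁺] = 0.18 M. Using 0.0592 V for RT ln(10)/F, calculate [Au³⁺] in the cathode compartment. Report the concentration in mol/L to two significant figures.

Au³⁺/Au is the cathode, Co²⁺/Co the anode: E°cell = +1.81 V, n = 6.
Overall reaction: 2 Au³⁺(aq) + 3 Co(s) → 2 Au(s) + 3 Co²⁺(aq); Q = [Co²⁺]^3/[Au³⁺]^2.
From E = E° − (0.0592/n) log Q: log Q = (E° − E)·n/0.0592 = (+1.81 − (+1.806))·6/0.0592 = 0.4054.
So 2·log[Au³⁺] = 3·log(0.18) − log Q = -2.2342 − (0.4054) = -2.6396; log[Au³⁺] = -2.6396 / 2 = -1.3198; [Au³⁺] = 10^(-1.3198) ≈ 0.048 M.

0.048 M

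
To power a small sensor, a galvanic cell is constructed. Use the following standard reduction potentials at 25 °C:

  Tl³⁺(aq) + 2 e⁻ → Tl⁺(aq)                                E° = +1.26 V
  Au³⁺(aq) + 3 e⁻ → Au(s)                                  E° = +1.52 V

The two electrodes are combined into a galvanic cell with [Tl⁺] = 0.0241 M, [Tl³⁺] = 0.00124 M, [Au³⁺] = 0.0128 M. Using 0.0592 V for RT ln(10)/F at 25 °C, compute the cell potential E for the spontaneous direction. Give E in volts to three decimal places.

+0.261 V

Au³⁺/Au is the cathode (higher E°), Tl³⁺/Tl⁺ the anode: E°cell = +1.52 − (+1.26) = +0.26 V, n = 6.
Overall: 2 Au³⁺(aq) + 3 Tl⁺(aq) → 2 Au(s) + 3 Tl³⁺(aq)
Q = [Tl³⁺]^3 / ([Au³⁺]^2·[Tl⁺]^3); log Q = -0.080.
E = E° − (0.0592/n) log Q = +0.26 − (0.0592/6)(-0.080) = +0.261 V.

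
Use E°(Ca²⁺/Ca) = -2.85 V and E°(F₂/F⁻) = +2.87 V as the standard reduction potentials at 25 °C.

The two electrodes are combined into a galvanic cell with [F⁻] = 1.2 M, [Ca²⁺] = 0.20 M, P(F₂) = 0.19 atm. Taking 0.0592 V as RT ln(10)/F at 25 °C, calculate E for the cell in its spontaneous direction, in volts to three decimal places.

+5.715 V

F₂/F⁻ is the cathode (higher E°), Ca²⁺/Ca the anode: E°cell = +2.87 − (-2.85) = +5.72 V, n = 2.
Overall: F₂(g) + Ca(s) → 2 F⁻(aq) + Ca²⁺(aq)
Q = [F⁻]^2·[Ca²⁺] / (P(F₂)); log Q = 0.181.
E = E° − (0.0592/n) log Q = +5.72 − (0.0592/2)(0.181) = +5.715 V.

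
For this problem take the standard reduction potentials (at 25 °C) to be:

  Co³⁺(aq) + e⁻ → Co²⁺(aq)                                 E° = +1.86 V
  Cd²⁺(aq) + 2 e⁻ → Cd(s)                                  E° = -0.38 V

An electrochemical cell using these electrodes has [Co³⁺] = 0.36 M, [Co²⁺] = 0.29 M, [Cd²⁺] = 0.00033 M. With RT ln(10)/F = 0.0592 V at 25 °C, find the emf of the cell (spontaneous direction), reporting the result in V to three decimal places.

Co³⁺/Co²⁺ is the cathode (higher E°), Cd²⁺/Cd the anode: E°cell = +1.86 − (-0.38) = +2.24 V, n = 2.
Overall: 2 Co³⁺(aq) + Cd(s) → 2 Co²⁺(aq) + Cd²⁺(aq)
Q = [Co²⁺]^2·[Cd²⁺] / ([Co³⁺]^2); log Q = -3.669.
E = E° − (0.0592/n) log Q = +2.24 − (0.0592/2)(-3.669) = +2.349 V.

+2.349 V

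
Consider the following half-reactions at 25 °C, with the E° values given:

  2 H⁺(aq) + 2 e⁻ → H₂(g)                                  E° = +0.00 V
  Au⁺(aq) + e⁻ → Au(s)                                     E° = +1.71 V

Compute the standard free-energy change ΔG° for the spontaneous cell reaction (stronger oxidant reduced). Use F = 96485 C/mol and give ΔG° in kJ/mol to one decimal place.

-330.0 kJ/mol

Au⁺/Au (E° = +1.71 V) is the cathode; H⁺/H₂ (E° = +0.00 V) is the anode, so E°cell = +1.71 V.
Balancing electrons gives n = 2 (lcm of 1 and 2).
ΔG° = −nFE° = −(2)(96485)(+1.71) = -329,979 J = -330.0 kJ/mol.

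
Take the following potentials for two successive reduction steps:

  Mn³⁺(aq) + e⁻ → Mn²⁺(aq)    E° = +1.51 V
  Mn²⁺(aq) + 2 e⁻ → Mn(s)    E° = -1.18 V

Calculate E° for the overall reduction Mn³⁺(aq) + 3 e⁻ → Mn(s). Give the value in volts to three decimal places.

Standard free energies of sequential steps add: ΔG°₃ = ΔG°₁ + ΔG°₂, so n₃E°₃ = n₁E°₁ + n₂E°₂.
E°₃ = (1×+1.51 + 2×-1.18) / 3 = (-0.850) / 3 = -0.283 V.
E° values themselves are not directly additive — weighting by electron count is essential.

-0.283 V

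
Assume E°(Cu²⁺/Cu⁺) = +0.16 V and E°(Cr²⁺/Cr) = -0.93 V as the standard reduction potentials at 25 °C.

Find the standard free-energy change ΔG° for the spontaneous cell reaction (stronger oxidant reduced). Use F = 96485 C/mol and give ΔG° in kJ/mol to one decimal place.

-210.3 kJ/mol

Cu²⁺/Cu⁺ (E° = +0.16 V) is the cathode; Cr²⁺/Cr (E° = -0.93 V) is the anode, so E°cell = +1.09 V.
Balancing electrons gives n = 2 (lcm of 1 and 2).
ΔG° = −nFE° = −(2)(96485)(+1.09) = -210,337 J = -210.3 kJ/mol.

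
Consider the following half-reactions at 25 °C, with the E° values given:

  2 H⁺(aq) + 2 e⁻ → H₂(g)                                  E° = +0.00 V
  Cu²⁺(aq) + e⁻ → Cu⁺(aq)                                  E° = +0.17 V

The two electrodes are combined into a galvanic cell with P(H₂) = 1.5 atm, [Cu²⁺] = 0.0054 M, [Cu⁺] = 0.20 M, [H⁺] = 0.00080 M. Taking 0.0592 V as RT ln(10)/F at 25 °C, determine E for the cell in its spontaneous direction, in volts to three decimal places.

+0.266 V

Cu²⁺/Cu⁺ is the cathode (higher E°), H⁺/H₂ the anode: E°cell = +0.17 − (+0.00) = +0.17 V, n = 2.
Overall: 2 Cu²⁺(aq) + H₂(g) → 2 Cu⁺(aq) + 2 H⁺(aq)
Q = [Cu⁺]^2·[H⁺]^2 / ([Cu²⁺]^2·P(H₂)); log Q = -3.233.
E = E° − (0.0592/n) log Q = +0.17 − (0.0592/2)(-3.233) = +0.266 V.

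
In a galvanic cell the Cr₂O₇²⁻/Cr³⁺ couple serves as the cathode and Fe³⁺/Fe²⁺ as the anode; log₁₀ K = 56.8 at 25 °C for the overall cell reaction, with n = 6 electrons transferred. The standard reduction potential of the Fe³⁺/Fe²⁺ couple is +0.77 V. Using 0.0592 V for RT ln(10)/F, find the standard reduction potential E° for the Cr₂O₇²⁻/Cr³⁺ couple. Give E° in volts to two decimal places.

+1.33 V

E°cell = (0.0592/n)·log K = (0.0592/6)(56.8) = +0.560 V.
Since Cr₂O₇²⁻/Cr³⁺ is the cathode and Fe³⁺/Fe²⁺ the anode, E°cell = E°(Cr₂O₇²⁻/Cr³⁺) − E°(Fe³⁺/Fe²⁺).
So E°(Cr₂O₇²⁻/Cr³⁺) = E°cell + E°(Fe³⁺/Fe²⁺) = +0.560 + (+0.77) = +1.33 V.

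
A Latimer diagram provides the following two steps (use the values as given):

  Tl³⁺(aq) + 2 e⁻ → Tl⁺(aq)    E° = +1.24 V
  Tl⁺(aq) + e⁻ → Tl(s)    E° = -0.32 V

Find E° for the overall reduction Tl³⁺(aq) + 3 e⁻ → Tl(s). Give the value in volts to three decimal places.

+0.720 V

Standard free energies of sequential steps add: ΔG°₃ = ΔG°₁ + ΔG°₂, so n₃E°₃ = n₁E°₁ + n₂E°₂.
E°₃ = (2×+1.24 + 1×-0.32) / 3 = (+2.160) / 3 = +0.720 V.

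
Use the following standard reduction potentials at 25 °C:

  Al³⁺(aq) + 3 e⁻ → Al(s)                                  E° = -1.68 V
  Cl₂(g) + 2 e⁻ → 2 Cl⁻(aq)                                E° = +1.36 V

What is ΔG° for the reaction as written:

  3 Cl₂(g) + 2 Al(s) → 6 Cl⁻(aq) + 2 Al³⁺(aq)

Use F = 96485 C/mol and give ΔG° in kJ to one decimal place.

As written, Cl₂/Cl⁻ is reduced (cathode) and Al³⁺/Al is oxidised (anode), so E°cell = (+1.36) − (-1.68) = +3.04 V.
Balancing electrons gives n = 6.
ΔG° = −nFE° = −(6)(96485)(+3.04) = -1,759,886 J = -1759.9 kJ.

-1759.9 kJ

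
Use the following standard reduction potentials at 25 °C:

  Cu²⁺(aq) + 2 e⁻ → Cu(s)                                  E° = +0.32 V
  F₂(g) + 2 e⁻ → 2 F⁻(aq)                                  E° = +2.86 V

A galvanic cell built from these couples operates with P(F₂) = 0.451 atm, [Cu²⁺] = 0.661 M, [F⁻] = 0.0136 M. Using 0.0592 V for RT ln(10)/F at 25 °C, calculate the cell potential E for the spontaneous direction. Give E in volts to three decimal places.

+2.646 V

F₂/F⁻ is the cathode (higher E°), Cu²⁺/Cu the anode: E°cell = +2.86 − (+0.32) = +2.54 V, n = 2.
Overall: F₂(g) + Cu(s) → 2 F⁻(aq) + Cu²⁺(aq)
Q = [F⁻]^2·[Cu²⁺] / (P(F₂)); log Q = -3.567.
E = E° − (0.0592/n) log Q = +2.54 − (0.0592/2)(-3.567) = +2.646 V.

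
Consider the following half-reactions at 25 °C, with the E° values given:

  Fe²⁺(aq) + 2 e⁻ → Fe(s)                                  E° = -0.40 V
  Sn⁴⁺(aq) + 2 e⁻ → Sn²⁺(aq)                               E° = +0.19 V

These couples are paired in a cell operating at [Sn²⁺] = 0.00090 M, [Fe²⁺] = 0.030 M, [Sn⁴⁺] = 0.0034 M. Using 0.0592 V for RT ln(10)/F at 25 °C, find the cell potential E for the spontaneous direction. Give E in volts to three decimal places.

Sn⁴⁺/Sn²⁺ is the cathode (higher E°), Fe²⁺/Fe the anode: E°cell = +0.19 − (-0.40) = +0.59 V, n = 2.
Overall: Sn⁴⁺(aq) + Fe(s) → Sn²⁺(aq) + Fe²⁺(aq)
Q = [Sn²⁺]·[Fe²⁺] / ([Sn⁴⁺]); log Q = -2.100.
E = E° − (0.0592/n) log Q = +0.59 − (0.0592/2)(-2.100) = +0.652 V.

+0.652 V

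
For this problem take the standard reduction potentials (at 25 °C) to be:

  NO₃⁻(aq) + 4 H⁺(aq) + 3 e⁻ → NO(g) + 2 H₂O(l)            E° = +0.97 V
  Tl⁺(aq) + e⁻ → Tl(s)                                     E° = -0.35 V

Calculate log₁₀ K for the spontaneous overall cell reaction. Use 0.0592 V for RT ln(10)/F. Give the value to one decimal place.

66.9

Cathode: NO₃⁻/NO; anode: Tl⁺/Tl. E°cell = +1.32 V, n = 3.
log K = nE°cell / 0.0592 = (3)(+1.32) / 0.0592 = 66.9.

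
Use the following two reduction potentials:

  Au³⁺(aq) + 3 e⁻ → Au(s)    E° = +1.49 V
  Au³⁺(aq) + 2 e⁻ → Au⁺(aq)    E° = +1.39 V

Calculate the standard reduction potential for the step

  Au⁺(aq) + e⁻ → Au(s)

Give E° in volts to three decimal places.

+1.690 V

Sequential free energies add, so n₃E°₃ = n₁E°₁ + n₂E°₂.
With n₃ = 3, and the known step contributing 2×(+1.39) V, the unknown satisfies 1·E° = 3×(+1.49) − 2×(+1.39) = +1.690.
E° = +1.690 / 1 = +1.690 V.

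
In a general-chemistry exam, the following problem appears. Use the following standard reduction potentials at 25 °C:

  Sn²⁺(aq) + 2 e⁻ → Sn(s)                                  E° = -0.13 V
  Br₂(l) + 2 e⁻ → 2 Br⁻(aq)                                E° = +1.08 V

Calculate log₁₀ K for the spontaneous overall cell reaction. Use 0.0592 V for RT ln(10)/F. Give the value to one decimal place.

Cathode: Br₂/Br⁻; anode: Sn²⁺/Sn. E°cell = +1.21 V, n = 2.
log K = nE°cell / 0.0592 = (2)(+1.21) / 0.0592 = 40.9.

40.9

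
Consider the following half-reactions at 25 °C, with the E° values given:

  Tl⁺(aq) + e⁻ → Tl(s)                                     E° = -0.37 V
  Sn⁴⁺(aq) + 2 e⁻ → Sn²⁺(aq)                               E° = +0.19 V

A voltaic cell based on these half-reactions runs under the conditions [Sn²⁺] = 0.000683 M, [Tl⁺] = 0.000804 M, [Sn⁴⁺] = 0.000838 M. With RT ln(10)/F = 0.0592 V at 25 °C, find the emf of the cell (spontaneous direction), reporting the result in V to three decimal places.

Sn⁴⁺/Sn²⁺ is the cathode (higher E°), Tl⁺/Tl the anode: E°cell = +0.19 − (-0.37) = +0.56 V, n = 2.
Overall: Sn⁴⁺(aq) + 2 Tl(s) → Sn²⁺(aq) + 2 Tl⁺(aq)
Q = [Sn²⁺]·[Tl⁺]^2 / ([Sn⁴⁺]); log Q = -6.278.
E = E° − (0.0592/n) log Q = +0.56 − (0.0592/2)(-6.278) = +0.746 V.

+0.746 V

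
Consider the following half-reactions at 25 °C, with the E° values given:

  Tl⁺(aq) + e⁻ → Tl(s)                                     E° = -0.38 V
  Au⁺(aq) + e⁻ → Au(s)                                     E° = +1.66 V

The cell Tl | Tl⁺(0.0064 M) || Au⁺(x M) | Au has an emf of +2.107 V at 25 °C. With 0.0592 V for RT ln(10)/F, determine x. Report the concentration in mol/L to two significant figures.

0.087 M

Au⁺/Au is the cathode, Tl⁺/Tl the anode: E°cell = +2.04 V, n = 1.
Overall reaction: Au⁺(aq) + Tl(s) → Au(s) + Tl⁺(aq); Q = [Tl⁺]^1/[Au⁺]^1.
From E = E° − (0.0592/n) log Q: log Q = (E° − E)·n/0.0592 = (+2.04 − (+2.107))·1/0.0592 = -1.1318.
So 1·log[Au⁺] = 1·log(0.0064) − log Q = -2.1938 − (-1.1318) = -1.0620; [Au⁺] = 10^(-1.0620) ≈ 0.087 M.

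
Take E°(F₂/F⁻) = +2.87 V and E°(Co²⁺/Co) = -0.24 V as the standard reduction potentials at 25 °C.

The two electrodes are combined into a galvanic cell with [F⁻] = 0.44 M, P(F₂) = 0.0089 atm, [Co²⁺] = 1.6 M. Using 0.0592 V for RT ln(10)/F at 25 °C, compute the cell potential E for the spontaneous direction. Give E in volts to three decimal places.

+3.064 V

F₂/F⁻ is the cathode (higher E°), Co²⁺/Co the anode: E°cell = +2.87 − (-0.24) = +3.11 V, n = 2.
Overall: F₂(g) + Co(s) → 2 F⁻(aq) + Co²⁺(aq)
Q = [F⁻]^2·[Co²⁺] / (P(F₂)); log Q = 1.542.
E = E° − (0.0592/n) log Q = +3.11 − (0.0592/2)(1.542) = +3.064 V.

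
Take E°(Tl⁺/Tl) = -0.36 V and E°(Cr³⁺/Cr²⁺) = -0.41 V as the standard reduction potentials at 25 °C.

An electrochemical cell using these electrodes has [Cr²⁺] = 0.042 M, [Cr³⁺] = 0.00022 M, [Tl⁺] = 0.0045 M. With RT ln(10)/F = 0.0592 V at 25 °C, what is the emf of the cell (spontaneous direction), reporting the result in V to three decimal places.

+0.046 V

Tl⁺/Tl is the cathode (higher E°), Cr³⁺/Cr²⁺ the anode: E°cell = -0.36 − (-0.41) = +0.05 V, n = 1.
Overall: Tl⁺(aq) + Cr²⁺(aq) → Tl(s) + Cr³⁺(aq)
Q = [Cr³⁺] / ([Tl⁺]·[Cr²⁺]); log Q = 0.066.
E = E° − (0.0592/n) log Q = +0.05 − (0.0592/1)(0.066) = +0.046 V.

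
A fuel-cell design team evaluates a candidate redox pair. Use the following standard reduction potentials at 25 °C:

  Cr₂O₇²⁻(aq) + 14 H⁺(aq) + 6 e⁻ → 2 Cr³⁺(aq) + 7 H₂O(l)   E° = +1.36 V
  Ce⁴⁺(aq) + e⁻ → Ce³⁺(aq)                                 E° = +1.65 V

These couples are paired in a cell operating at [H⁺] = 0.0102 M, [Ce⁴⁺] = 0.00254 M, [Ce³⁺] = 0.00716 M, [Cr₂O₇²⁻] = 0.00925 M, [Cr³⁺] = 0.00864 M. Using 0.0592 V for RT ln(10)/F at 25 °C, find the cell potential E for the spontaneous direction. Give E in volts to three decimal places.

+0.518 V

Ce⁴⁺/Ce³⁺ is the cathode (higher E°), Cr₂O₇²⁻/Cr³⁺ the anode: E°cell = +1.65 − (+1.36) = +0.29 V, n = 6.
Overall: 6 Ce⁴⁺(aq) + 2 Cr³⁺(aq) + 7 H₂O(l) → 6 Ce³⁺(aq) + Cr₂O₇²⁻(aq) + 14 H⁺(aq)
Q = [Ce³⁺]^6·[Cr₂O₇²⁻]·[H⁺]^14 / ([Ce⁴⁺]^6·[Cr³⁺]^2); log Q = -23.086.
E = E° − (0.0592/n) log Q = +0.29 − (0.0592/6)(-23.086) = +0.518 V.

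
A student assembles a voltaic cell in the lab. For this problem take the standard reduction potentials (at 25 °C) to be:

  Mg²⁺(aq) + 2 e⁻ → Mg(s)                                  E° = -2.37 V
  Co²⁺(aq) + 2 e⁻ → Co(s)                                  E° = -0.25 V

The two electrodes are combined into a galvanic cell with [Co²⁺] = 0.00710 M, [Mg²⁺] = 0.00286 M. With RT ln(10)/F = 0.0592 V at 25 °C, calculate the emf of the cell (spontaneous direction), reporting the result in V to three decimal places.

Co²⁺/Co is the cathode (higher E°), Mg²⁺/Mg the anode: E°cell = -0.25 − (-2.37) = +2.12 V, n = 2.
Overall: Co²⁺(aq) + Mg(s) → Co(s) + Mg²⁺(aq)
Q = [Mg²⁺] / ([Co²⁺]); log Q = -0.395.
E = E° − (0.0592/n) log Q = +2.12 − (0.0592/2)(-0.395) = +2.132 V.

+2.132 V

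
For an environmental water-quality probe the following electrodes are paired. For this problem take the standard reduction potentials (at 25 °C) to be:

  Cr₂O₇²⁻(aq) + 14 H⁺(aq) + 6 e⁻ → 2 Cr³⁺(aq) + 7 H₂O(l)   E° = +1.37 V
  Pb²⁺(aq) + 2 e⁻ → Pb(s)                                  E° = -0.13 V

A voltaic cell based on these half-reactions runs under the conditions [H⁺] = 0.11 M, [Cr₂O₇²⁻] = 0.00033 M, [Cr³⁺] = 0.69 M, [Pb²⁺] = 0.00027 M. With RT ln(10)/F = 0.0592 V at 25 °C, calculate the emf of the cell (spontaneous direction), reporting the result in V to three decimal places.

+1.442 V

Cr₂O₇²⁻/Cr³⁺ is the cathode (higher E°), Pb²⁺/Pb the anode: E°cell = +1.37 − (-0.13) = +1.50 V, n = 6.
Overall: Cr₂O₇²⁻(aq) + 14 H⁺(aq) + 3 Pb(s) → 2 Cr³⁺(aq) + 7 H₂O(l) + 3 Pb²⁺(aq)
Q = [Cr³⁺]^2·[Pb²⁺]^3 / ([Cr₂O₇²⁻]·[H⁺]^14); log Q = 5.874.
E = E° − (0.0592/n) log Q = +1.50 − (0.0592/6)(5.874) = +1.442 V.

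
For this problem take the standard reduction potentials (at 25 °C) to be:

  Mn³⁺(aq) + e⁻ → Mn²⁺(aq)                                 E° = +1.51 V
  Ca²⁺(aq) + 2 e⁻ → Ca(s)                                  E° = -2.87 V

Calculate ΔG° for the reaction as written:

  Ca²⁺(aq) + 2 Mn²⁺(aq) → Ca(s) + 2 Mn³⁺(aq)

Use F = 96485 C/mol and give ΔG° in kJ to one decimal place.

As written, Ca²⁺/Ca is reduced (cathode) and Mn³⁺/Mn²⁺ is oxidised (anode), so E°cell = (-2.87) − (+1.51) = -4.38 V.
Balancing electrons gives n = 2.
ΔG° = −nFE° = −(2)(96485)(-4.38) = 845,209 J = +845.2 kJ.

+845.2 kJ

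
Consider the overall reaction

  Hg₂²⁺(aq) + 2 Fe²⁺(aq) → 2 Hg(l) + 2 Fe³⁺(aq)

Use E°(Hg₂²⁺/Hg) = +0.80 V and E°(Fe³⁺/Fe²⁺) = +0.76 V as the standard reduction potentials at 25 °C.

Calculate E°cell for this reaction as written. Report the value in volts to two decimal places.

The Hg₂²⁺/Hg couple has the higher reduction potential, so it is the cathode; Fe³⁺/Fe²⁺ is oxidised at the anode.
E°cell = E°(cathode) − E°(anode) = (+0.80) − (+0.76) = +0.04 V.
Since E°cell > 0, the reaction is spontaneous under standard conditions.

+0.04 V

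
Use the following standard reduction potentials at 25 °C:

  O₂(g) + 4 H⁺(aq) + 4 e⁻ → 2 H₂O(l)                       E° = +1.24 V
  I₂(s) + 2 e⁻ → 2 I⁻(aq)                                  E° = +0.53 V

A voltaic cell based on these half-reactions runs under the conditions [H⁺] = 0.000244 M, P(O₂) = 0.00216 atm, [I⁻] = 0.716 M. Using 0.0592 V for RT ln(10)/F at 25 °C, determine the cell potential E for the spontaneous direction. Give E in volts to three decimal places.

O₂/H₂O is the cathode (higher E°), I₂/I⁻ the anode: E°cell = +1.24 − (+0.53) = +0.71 V, n = 4.
Overall: O₂(g) + 4 H⁺(aq) + 4 I⁻(aq) → 2 H₂O(l) + 2 I₂(s)
Q = 1 / (P(O₂)·[H⁺]^4·[I⁻]^4); log Q = 17.696.
E = E° − (0.0592/n) log Q = +0.71 − (0.0592/4)(17.696) = +0.448 V.

+0.448 V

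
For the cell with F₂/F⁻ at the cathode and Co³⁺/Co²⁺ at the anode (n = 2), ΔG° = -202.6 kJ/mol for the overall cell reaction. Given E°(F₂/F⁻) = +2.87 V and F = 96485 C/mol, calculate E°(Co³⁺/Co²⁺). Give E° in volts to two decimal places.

+1.82 V

E°cell = −ΔG°/(nF) = −(-202.6×10³)/((2)(96485)) = +1.050 V.
Since F₂/F⁻ is the cathode and Co³⁺/Co²⁺ the anode, E°cell = E°(F₂/F⁻) − E°(Co³⁺/Co²⁺).
So E°(Co³⁺/Co²⁺) = E°(F₂/F⁻) − E°cell = (+2.87) − (+1.050) = +1.82 V.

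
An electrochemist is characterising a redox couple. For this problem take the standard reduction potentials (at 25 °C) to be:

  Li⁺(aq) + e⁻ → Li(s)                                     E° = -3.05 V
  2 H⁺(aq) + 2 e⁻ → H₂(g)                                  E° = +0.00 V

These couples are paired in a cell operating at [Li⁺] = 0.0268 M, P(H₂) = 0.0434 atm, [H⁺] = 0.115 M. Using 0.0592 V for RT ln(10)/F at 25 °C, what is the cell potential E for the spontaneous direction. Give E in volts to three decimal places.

+3.128 V

H⁺/H₂ is the cathode (higher E°), Li⁺/Li the anode: E°cell = +0.00 − (-3.05) = +3.05 V, n = 2.
Overall: 2 H⁺(aq) + 2 Li(s) → H₂(g) + 2 Li⁺(aq)
Q = P(H₂)·[Li⁺]^2 / ([H⁺]^2); log Q = -2.628.
E = E° − (0.0592/n) log Q = +3.05 − (0.0592/2)(-2.628) = +3.128 V.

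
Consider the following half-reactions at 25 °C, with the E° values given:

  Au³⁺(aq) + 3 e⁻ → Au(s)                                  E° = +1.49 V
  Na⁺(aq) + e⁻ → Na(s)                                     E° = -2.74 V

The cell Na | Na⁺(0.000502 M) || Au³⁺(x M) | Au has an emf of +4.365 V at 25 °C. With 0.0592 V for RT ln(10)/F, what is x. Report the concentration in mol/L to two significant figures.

Au³⁺/Au is the cathode, Na⁺/Na the anode: E°cell = +4.23 V, n = 3.
Overall reaction: Au³⁺(aq) + 3 Na(s) → Au(s) + 3 Na⁺(aq); Q = [Na⁺]^3/[Au³⁺]^1.
From E = E° − (0.0592/n) log Q: log Q = (E° − E)·n/0.0592 = (+4.23 − (+4.365))·3/0.0592 = -6.8412.
So 1·log[Au³⁺] = 3·log(0.000502) − log Q = -9.8979 − (-6.8412) = -3.0567; [Au³⁺] = 10^(-3.0567) ≈ 0.00088 M.

0.00088 M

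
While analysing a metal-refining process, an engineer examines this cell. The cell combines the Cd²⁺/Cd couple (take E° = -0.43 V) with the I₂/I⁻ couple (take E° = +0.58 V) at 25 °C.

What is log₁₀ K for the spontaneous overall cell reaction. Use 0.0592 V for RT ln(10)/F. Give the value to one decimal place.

34.1

Cathode: I₂/I⁻; anode: Cd²⁺/Cd. E°cell = +1.01 V, n = 2.
log K = nE°cell / 0.0592 = (2)(+1.01) / 0.0592 = 34.1.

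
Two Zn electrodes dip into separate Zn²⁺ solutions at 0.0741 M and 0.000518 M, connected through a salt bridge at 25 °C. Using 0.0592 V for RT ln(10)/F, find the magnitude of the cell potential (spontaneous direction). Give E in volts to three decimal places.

+0.064 V

For a concentration cell E°cell = 0. The 0.0741 M side is the cathode (reduction is favoured where [Zn²⁺] is higher).
With n = 2, E = −(0.0592/2) log([Zn²⁺]ₐₙ/[Zn²⁺]꜀ₐₜ) = −(0.0592/2) log(0.000518/0.0741) = −(0.0592/2)(-2.155) = +0.064 V.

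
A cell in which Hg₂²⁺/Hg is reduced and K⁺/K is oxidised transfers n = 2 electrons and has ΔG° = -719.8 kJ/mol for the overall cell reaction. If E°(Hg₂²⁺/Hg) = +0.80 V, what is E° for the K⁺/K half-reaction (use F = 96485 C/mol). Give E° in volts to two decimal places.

-2.93 V

E°cell = −ΔG°/(nF) = −(-719.8×10³)/((2)(96485)) = +3.730 V.
Since Hg₂²⁺/Hg is the cathode and K⁺/K the anode, E°cell = E°(Hg₂²⁺/Hg) − E°(K⁺/K).
So E°(K⁺/K) = E°(Hg₂²⁺/Hg) − E°cell = (+0.80) − (+3.730) = -2.93 V.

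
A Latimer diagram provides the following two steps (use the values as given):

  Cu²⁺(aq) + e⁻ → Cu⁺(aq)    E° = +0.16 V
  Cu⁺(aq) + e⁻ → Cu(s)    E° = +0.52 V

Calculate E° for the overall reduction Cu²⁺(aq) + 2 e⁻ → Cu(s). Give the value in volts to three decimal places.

+0.340 V

Adding the free-energy changes (−nFE°) of the two steps gives −n₃FE°₃ = −n₁FE°₁ − n₂FE°₂.
E°₃ = (1×+0.16 + 1×+0.52) / 2 = (+0.680) / 2 = +0.340 V.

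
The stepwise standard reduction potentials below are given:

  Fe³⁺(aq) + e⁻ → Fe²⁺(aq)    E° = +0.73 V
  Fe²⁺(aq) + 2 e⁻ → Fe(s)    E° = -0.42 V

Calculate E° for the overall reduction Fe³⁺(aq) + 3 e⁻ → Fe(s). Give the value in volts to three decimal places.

-0.037 V

Standard free energies of sequential steps add: ΔG°₃ = ΔG°₁ + ΔG°₂, so n₃E°₃ = n₁E°₁ + n₂E°₂.
E°₃ = (1×+0.73 + 2×-0.42) / 3 = (-0.110) / 3 = -0.037 V.
Simply averaging or adding the two E° values would be wrong; the electron-weighted sum is required.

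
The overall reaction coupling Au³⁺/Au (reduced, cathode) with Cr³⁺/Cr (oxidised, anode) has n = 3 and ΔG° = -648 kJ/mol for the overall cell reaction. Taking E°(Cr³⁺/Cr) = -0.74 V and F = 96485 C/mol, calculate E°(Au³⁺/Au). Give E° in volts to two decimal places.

E°cell = −ΔG°/(nF) = −(-648×10³)/((3)(96485)) = +2.239 V.
Since Au³⁺/Au is the cathode and Cr³⁺/Cr the anode, E°cell = E°(Au³⁺/Au) − E°(Cr³⁺/Cr).
So E°(Au³⁺/Au) = E°cell + E°(Cr³⁺/Cr) = +2.239 + (-0.74) = +1.50 V.

+1.50 V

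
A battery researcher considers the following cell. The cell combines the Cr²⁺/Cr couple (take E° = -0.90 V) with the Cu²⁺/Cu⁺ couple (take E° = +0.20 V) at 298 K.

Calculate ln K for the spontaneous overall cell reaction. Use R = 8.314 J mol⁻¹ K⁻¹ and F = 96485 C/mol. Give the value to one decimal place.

Cathode: Cu²⁺/Cu⁺; anode: Cr²⁺/Cr. E°cell = (+0.20) − (-0.90) = +1.10 V, with n = 2.
ΔG° = −nFE° = −RT ln K, so ln K = nFE°/(RT) = (2)(96485)(+1.10) / ((8.314)(298)) = 85.675.

85.7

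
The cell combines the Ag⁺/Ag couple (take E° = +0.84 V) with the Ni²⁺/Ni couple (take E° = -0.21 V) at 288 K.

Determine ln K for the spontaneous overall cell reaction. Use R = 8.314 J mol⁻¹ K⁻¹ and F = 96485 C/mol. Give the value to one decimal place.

Cathode: Ag⁺/Ag; anode: Ni²⁺/Ni. E°cell = (+0.84) − (-0.21) = +1.05 V, with n = 2.
ΔG° = −nFE° = −RT ln K, so ln K = nFE°/(RT) = (2)(96485)(+1.05) / ((8.314)(288)) = 84.621.

84.6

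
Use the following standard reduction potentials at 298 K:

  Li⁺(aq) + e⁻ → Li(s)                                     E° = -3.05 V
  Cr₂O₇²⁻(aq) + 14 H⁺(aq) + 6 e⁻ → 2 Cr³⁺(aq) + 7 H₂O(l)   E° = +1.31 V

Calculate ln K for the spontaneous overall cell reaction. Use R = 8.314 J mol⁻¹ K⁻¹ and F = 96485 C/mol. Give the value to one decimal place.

1018.8

Cathode: Cr₂O₇²⁻/Cr³⁺; anode: Li⁺/Li. E°cell = (+1.31) − (-3.05) = +4.36 V, with n = 6.
ΔG° = −nFE° = −RT ln K, so ln K = nFE°/(RT) = (6)(96485)(+4.36) / ((8.314)(298)) = 1018.759.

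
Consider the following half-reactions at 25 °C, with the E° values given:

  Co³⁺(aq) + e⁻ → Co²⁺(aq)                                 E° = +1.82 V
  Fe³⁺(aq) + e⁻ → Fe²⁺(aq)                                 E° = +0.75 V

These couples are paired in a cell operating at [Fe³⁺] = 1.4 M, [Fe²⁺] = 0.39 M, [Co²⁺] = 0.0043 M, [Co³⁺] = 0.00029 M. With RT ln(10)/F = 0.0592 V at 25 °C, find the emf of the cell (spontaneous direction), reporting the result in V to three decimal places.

Co³⁺/Co²⁺ is the cathode (higher E°), Fe³⁺/Fe²⁺ the anode: E°cell = +1.82 − (+0.75) = +1.07 V, n = 1.
Overall: Co³⁺(aq) + Fe²⁺(aq) → Co²⁺(aq) + Fe³⁺(aq)
Q = [Co²⁺]·[Fe³⁺] / ([Co³⁺]·[Fe²⁺]); log Q = 1.726.
E = E° − (0.0592/n) log Q = +1.07 − (0.0592/1)(1.726) = +0.968 V.

+0.968 V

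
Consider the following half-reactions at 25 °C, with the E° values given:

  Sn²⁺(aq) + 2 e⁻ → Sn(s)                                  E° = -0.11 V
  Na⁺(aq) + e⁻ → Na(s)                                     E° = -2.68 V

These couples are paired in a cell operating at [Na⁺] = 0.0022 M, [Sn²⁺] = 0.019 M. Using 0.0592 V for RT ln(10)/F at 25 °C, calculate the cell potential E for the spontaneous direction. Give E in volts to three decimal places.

+2.676 V

Sn²⁺/Sn is the cathode (higher E°), Na⁺/Na the anode: E°cell = -0.11 − (-2.68) = +2.57 V, n = 2.
Overall: Sn²⁺(aq) + 2 Na(s) → Sn(s) + 2 Na⁺(aq)
Q = [Na⁺]^2 / ([Sn²⁺]); log Q = -3.594.
E = E° − (0.0592/n) log Q = +2.57 − (0.0592/2)(-3.594) = +2.676 V.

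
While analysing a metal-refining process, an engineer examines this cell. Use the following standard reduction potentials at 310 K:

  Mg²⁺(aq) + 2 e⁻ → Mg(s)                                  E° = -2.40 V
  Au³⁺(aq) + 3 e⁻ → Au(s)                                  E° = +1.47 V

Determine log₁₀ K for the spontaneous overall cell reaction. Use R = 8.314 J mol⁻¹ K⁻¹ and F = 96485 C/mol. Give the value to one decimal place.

Cathode: Au³⁺/Au; anode: Mg²⁺/Mg. E°cell = (+1.47) − (-2.40) = +3.87 V, with n = 6.
ΔG° = −nFE° = −RT ln K, so ln K = nFE°/(RT) = (6)(96485)(+3.87) / ((8.314)(310)) = 869.261.
log₁₀ K = 869.261 / ln 10 = 377.5.

377.5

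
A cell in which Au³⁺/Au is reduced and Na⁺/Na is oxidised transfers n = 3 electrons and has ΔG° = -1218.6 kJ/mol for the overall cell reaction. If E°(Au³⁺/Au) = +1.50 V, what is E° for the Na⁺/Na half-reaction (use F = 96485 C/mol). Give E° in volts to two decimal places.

E°cell = −ΔG°/(nF) = −(-1218.6×10³)/((3)(96485)) = +4.210 V.
Since Au³⁺/Au is the cathode and Na⁺/Na the anode, E°cell = E°(Au³⁺/Au) − E°(Na⁺/Na).
So E°(Na⁺/Na) = E°(Au³⁺/Au) − E°cell = (+1.50) − (+4.210) = -2.71 V.

-2.71 V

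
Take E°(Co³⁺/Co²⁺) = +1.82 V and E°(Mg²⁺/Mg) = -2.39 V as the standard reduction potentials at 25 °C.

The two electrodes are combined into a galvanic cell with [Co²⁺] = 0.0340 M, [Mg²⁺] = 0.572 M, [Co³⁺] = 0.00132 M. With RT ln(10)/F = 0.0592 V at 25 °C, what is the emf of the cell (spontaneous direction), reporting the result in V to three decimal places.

Co³⁺/Co²⁺ is the cathode (higher E°), Mg²⁺/Mg the anode: E°cell = +1.82 − (-2.39) = +4.21 V, n = 2.
Overall: 2 Co³⁺(aq) + Mg(s) → 2 Co²⁺(aq) + Mg²⁺(aq)
Q = [Co²⁺]^2·[Mg²⁺] / ([Co³⁺]^2); log Q = 2.579.
E = E° − (0.0592/n) log Q = +4.21 − (0.0592/2)(2.579) = +4.134 V.

+4.134 V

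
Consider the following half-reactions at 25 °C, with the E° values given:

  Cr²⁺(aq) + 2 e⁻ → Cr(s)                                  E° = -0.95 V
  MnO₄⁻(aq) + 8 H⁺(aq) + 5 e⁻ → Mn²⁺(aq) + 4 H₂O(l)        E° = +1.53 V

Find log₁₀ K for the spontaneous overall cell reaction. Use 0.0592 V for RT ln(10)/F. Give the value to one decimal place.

418.9

Cathode: MnO₄⁻/Mn²⁺; anode: Cr²⁺/Cr. E°cell = +2.48 V, n = 10.
log K = nE°cell / 0.0592 = (10)(+2.48) / 0.0592 = 418.9.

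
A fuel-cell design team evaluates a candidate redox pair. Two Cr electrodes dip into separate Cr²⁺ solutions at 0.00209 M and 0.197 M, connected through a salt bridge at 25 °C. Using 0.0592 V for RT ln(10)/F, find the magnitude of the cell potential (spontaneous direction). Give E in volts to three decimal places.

For a concentration cell E°cell = 0. The 0.197 M side is the cathode (reduction is favoured where [Cr²⁺] is higher).
With n = 2, E = −(0.0592/2) log([Cr²⁺]ₐₙ/[Cr²⁺]꜀ₐₜ) = −(0.0592/2) log(0.00209/0.197) = −(0.0592/2)(-1.974) = +0.058 V.

+0.058 V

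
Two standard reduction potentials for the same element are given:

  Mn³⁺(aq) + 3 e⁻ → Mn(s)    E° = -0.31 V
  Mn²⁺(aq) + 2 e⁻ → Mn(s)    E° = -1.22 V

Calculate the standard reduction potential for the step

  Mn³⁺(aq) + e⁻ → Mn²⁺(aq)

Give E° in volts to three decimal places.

Sequential free energies add, so n₃E°₃ = n₁E°₁ + n₂E°₂.
With n₃ = 3, and the known step contributing 2×(-1.22) V, the unknown satisfies 1·E° = 3×(-0.31) − 2×(-1.22) = +1.510.
E° = +1.510 / 1 = +1.510 V.

+1.510 V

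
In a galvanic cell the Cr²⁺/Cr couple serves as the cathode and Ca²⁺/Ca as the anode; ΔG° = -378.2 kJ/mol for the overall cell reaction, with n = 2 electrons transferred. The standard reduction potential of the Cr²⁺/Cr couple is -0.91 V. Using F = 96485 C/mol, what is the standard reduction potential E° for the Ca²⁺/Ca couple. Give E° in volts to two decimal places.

E°cell = −ΔG°/(nF) = −(-378.2×10³)/((2)(96485)) = +1.960 V.
Since Cr²⁺/Cr is the cathode and Ca²⁺/Ca the anode, E°cell = E°(Cr²⁺/Cr) − E°(Ca²⁺/Ca).
So E°(Ca²⁺/Ca) = E°(Cr²⁺/Cr) − E°cell = (-0.91) − (+1.960) = -2.87 V.

-2.87 V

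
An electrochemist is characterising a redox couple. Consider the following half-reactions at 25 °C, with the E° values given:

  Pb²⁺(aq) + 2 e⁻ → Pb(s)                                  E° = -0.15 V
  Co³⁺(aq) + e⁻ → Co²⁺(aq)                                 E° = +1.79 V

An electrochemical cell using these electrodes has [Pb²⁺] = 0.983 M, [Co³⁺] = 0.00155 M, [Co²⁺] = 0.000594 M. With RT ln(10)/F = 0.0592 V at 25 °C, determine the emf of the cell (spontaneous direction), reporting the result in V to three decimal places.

+1.965 V

Co³⁺/Co²⁺ is the cathode (higher E°), Pb²⁺/Pb the anode: E°cell = +1.79 − (-0.15) = +1.94 V, n = 2.
Overall: 2 Co³⁺(aq) + Pb(s) → 2 Co²⁺(aq) + Pb²⁺(aq)
Q = [Co²⁺]^2·[Pb²⁺] / ([Co³⁺]^2); log Q = -0.841.
E = E° − (0.0592/n) log Q = +1.94 − (0.0592/2)(-0.841) = +1.965 V.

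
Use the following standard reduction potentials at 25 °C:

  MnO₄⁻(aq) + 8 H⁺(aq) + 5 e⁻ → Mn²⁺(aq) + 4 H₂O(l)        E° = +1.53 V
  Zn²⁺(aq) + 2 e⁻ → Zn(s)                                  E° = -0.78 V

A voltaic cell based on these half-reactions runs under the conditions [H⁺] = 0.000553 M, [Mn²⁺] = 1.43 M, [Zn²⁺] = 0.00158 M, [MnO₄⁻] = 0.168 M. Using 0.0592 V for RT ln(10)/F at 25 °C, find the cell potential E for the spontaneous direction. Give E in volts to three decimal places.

MnO₄⁻/Mn²⁺ is the cathode (higher E°), Zn²⁺/Zn the anode: E°cell = +1.53 − (-0.78) = +2.31 V, n = 10.
Overall: 2 MnO₄⁻(aq) + 16 H⁺(aq) + 5 Zn(s) → 2 Mn²⁺(aq) + 8 H₂O(l) + 5 Zn²⁺(aq)
Q = [Mn²⁺]^2·[Zn²⁺]^5 / ([MnO₄⁻]^2·[H⁺]^16); log Q = 39.970.
E = E° − (0.0592/n) log Q = +2.31 − (0.0592/10)(39.970) = +2.073 V.

+2.073 V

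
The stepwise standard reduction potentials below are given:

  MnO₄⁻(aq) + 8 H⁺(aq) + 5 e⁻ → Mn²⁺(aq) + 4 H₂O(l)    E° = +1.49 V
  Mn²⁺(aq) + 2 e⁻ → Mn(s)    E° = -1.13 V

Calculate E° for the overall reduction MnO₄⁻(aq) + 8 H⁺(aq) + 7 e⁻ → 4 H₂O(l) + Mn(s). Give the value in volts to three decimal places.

+0.741 V

Adding the free-energy changes (−nFE°) of the two steps gives −n₃FE°₃ = −n₁FE°₁ − n₂FE°₂.
E°₃ = (5×+1.49 + 2×-1.13) / 7 = (+5.190) / 7 = +0.741 V.
Simply averaging or adding the two E° values would be wrong; the electron-weighted sum is required.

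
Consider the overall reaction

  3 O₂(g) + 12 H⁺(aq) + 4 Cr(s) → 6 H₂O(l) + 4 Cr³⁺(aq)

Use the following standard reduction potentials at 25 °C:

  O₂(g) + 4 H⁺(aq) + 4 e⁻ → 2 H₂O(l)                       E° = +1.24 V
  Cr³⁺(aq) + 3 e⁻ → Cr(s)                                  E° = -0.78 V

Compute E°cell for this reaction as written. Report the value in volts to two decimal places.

+2.02 V

The O₂/H₂O couple has the higher reduction potential, so it is the cathode; Cr³⁺/Cr is oxidised at the anode.
E°cell = E°(cathode) − E°(anode) = (+1.24) − (-0.78) = +2.02 V.
Since E°cell > 0, the reaction is spontaneous under standard conditions.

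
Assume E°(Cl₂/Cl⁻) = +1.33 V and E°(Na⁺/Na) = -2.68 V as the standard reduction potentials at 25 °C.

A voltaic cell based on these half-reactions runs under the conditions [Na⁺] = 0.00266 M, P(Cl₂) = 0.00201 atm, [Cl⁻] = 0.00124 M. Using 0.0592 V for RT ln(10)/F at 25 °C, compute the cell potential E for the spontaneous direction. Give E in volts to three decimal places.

+4.255 V

Cl₂/Cl⁻ is the cathode (higher E°), Na⁺/Na the anode: E°cell = +1.33 − (-2.68) = +4.01 V, n = 2.
Overall: Cl₂(g) + 2 Na(s) → 2 Cl⁻(aq) + 2 Na⁺(aq)
Q = [Cl⁻]^2·[Na⁺]^2 / (P(Cl₂)); log Q = -8.267.
E = E° − (0.0592/n) log Q = +4.01 − (0.0592/2)(-8.267) = +4.255 V.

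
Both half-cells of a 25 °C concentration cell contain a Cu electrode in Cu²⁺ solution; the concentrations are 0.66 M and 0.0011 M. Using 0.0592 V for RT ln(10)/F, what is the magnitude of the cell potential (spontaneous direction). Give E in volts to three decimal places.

For a concentration cell E°cell = 0. The 0.66 M side is the cathode (reduction is favoured where [Cu²⁺] is higher).
With n = 2, E = −(0.0592/2) log([Cu²⁺]ₐₙ/[Cu²⁺]꜀ₐₜ) = −(0.0592/2) log(0.0011/0.66) = −(0.0592/2)(-2.778) = +0.082 V.

+0.082 V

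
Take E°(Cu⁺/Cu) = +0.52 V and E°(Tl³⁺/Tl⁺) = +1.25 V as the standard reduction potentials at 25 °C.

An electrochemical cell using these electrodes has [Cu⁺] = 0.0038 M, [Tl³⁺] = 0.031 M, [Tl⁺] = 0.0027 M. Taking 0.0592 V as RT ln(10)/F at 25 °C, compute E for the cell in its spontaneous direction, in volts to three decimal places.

Tl³⁺/Tl⁺ is the cathode (higher E°), Cu⁺/Cu the anode: E°cell = +1.25 − (+0.52) = +0.73 V, n = 2.
Overall: Tl³⁺(aq) + 2 Cu(s) → Tl⁺(aq) + 2 Cu⁺(aq)
Q = [Tl⁺]·[Cu⁺]^2 / ([Tl³⁺]); log Q = -5.900.
E = E° − (0.0592/n) log Q = +0.73 − (0.0592/2)(-5.900) = +0.905 V.

+0.905 V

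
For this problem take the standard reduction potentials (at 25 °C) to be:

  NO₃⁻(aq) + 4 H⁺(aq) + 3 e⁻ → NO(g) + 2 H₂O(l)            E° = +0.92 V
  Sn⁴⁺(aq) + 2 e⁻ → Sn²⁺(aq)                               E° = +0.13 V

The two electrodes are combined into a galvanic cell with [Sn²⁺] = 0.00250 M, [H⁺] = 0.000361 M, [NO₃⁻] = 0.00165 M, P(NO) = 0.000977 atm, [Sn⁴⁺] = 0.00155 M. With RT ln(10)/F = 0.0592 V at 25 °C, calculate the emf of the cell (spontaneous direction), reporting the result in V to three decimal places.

NO₃⁻/NO is the cathode (higher E°), Sn⁴⁺/Sn²⁺ the anode: E°cell = +0.92 − (+0.13) = +0.79 V, n = 6.
Overall: 2 NO₃⁻(aq) + 8 H⁺(aq) + 3 Sn²⁺(aq) → 2 NO(g) + 4 H₂O(l) + 3 Sn⁴⁺(aq)
Q = P(NO)^2·[Sn⁴⁺]^3 / ([NO₃⁻]^2·[H⁺]^8·[Sn²⁺]^3); log Q = 26.462.
E = E° − (0.0592/n) log Q = +0.79 − (0.0592/6)(26.462) = +0.529 V.

+0.529 V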